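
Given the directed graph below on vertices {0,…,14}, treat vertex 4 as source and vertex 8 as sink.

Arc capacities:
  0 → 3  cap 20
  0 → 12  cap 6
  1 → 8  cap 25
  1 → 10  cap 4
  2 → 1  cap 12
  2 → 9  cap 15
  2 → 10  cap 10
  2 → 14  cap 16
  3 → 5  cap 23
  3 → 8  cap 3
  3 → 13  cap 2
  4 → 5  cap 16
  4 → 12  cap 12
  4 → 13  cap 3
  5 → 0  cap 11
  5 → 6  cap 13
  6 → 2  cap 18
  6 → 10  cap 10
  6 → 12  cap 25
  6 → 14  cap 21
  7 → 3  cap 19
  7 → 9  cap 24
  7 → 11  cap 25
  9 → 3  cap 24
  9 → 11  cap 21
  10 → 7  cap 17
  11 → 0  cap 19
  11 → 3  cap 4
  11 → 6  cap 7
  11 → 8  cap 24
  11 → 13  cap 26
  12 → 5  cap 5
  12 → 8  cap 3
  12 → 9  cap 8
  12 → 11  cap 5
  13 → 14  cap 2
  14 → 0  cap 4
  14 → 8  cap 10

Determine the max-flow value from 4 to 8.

Maximum flow value: 30

augment #1: 4→12→8 bottleneck 3, total now 3
augment #2: 4→12→11→8 bottleneck 5, total now 8
augment #3: 4→13→14→8 bottleneck 2, total now 10
augment #4: 4→5→0→3→8 bottleneck 3, total now 13
augment #5: 4→5→6→14→8 bottleneck 8, total now 21
augment #6: 4→12→9→11→8 bottleneck 4, total now 25
augment #7: 4→5→6→2→1→8 bottleneck 5, total now 30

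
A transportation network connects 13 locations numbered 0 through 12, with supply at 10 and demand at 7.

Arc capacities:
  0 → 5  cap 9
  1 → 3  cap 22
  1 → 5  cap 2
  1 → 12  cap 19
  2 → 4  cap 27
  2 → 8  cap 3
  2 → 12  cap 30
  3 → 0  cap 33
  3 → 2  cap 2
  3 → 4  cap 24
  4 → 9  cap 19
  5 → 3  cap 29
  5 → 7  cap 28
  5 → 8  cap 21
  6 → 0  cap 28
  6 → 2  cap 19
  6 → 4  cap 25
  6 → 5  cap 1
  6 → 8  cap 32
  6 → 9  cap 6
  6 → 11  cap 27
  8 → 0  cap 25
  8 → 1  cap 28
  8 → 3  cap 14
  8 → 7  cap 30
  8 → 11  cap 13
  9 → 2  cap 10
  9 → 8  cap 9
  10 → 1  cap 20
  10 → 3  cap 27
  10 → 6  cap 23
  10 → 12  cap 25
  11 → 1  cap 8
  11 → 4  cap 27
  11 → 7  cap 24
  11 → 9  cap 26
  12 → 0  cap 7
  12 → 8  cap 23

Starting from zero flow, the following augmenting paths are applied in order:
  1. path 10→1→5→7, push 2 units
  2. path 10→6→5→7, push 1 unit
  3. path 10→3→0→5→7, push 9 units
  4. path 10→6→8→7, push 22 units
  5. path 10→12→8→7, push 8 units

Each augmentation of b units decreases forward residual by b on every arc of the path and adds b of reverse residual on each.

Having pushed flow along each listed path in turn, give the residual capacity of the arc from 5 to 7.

after path 1 (10→1→5→7, push 2): res(5,7)=26
after path 2 (10→6→5→7, push 1): res(5,7)=25
after path 3 (10→3→0→5→7, push 9): res(5,7)=16
after path 4 (10→6→8→7, push 22): res(5,7)=16
after path 5 (10→12→8→7, push 8): res(5,7)=16

Residual capacity of (5,7): 16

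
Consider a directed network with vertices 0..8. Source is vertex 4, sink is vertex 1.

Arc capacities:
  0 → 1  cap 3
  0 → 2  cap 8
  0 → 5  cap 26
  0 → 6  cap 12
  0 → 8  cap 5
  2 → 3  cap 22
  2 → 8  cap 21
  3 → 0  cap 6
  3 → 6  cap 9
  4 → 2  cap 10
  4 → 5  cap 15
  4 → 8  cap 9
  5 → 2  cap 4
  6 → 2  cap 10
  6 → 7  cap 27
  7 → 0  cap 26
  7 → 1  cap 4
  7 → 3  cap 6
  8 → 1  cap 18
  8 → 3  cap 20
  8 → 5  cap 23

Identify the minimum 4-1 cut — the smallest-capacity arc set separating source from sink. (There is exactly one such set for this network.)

Min-cut arcs: {(4,2), (4,8), (5,2)} (total capacity 23)

augment #1: 4→8→1 push 9
augment #2: 4→2→8→1 push 9
augment #3: 4→2→3→0→1 push 1
augment #4: 4→5→2→3→0→1 push 2
augment #5: 4→5→2→3→6→7→1 push 2
max flow = 23; residual-reachable set from 4 gives S-side
cut edges (S→T): {(4,2), (4,8), (5,2)} total cap 23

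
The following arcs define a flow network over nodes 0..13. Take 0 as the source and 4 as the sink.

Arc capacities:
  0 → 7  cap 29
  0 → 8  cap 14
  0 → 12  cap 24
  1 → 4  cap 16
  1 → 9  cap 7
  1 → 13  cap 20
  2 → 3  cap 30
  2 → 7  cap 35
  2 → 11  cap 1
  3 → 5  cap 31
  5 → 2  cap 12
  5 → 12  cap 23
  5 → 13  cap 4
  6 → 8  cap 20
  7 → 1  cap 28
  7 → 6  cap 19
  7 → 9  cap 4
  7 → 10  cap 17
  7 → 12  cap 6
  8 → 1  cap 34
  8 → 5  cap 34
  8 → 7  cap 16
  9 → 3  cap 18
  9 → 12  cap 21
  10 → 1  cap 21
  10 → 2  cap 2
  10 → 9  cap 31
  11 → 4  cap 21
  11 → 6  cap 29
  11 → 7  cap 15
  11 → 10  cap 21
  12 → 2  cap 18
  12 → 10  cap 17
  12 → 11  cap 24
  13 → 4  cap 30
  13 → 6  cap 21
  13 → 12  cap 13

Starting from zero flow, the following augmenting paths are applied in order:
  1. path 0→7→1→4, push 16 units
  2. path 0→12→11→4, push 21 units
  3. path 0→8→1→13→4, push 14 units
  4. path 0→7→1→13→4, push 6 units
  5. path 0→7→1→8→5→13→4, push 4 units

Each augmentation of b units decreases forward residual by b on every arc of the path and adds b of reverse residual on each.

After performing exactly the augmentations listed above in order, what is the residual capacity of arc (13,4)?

after path 1 (0→7→1→4, push 16): res(13,4)=30
after path 2 (0→12→11→4, push 21): res(13,4)=30
after path 3 (0→8→1→13→4, push 14): res(13,4)=16
after path 4 (0→7→1→13→4, push 6): res(13,4)=10
after path 5 (0→7→1→8→5→13→4, push 4): res(13,4)=6

Residual capacity of (13,4): 6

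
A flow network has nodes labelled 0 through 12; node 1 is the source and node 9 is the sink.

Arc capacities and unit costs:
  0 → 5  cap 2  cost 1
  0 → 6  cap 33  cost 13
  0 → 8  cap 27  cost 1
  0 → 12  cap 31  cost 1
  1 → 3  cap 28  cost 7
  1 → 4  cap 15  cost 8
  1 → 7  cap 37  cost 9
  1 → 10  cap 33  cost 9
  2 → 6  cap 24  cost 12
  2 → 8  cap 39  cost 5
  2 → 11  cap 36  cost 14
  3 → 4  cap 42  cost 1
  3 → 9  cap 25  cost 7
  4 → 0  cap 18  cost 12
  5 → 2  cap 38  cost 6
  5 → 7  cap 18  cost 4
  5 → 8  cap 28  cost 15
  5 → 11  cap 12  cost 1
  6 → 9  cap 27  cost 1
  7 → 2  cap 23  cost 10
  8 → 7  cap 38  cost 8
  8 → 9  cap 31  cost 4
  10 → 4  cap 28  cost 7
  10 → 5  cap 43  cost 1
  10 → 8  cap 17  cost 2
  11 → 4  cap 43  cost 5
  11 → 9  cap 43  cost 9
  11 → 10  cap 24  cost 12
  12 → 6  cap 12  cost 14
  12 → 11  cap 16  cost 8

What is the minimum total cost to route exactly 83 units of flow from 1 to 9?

Minimum cost for 83 units: 1663

shortest-cost path #1: 1→3→9 push 25 @ unit cost 14 (adds 350)
shortest-cost path #2: 1→10→8→9 push 17 @ unit cost 15 (adds 255)
shortest-cost path #3: 1→10→5→11→9 push 12 @ unit cost 20 (adds 240)
shortest-cost path #4: 1→4→0→8→9 push 14 @ unit cost 25 (adds 350)
shortest-cost path #5: 1→10→5→2→6→9 push 4 @ unit cost 29 (adds 116)
shortest-cost path #6: 1→7→2→6→9 push 11 @ unit cost 32 (adds 352)
total cost = 1663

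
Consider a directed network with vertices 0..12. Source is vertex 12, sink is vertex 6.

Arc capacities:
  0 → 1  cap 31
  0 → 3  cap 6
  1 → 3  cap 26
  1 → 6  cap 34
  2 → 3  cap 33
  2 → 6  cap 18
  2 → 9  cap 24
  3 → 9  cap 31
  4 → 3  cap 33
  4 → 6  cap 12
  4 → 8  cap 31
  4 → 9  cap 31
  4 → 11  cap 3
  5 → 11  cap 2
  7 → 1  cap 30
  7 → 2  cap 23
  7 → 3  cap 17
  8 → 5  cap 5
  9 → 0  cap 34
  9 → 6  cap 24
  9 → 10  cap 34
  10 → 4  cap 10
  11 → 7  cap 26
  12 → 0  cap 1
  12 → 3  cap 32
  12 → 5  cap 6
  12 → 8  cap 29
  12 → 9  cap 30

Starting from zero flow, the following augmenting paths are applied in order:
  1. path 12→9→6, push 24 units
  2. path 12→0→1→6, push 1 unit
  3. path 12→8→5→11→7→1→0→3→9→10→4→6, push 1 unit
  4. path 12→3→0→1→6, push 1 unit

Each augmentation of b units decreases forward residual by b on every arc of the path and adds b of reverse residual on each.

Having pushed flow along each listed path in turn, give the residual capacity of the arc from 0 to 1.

Residual capacity of (0,1): 30

after path 1 (12→9→6, push 24): res(0,1)=31
after path 2 (12→0→1→6, push 1): res(0,1)=30
after path 3 (12→8→5→11→7→1→0→3→9→10→4→6, push 1): res(0,1)=31
after path 4 (12→3→0→1→6, push 1): res(0,1)=30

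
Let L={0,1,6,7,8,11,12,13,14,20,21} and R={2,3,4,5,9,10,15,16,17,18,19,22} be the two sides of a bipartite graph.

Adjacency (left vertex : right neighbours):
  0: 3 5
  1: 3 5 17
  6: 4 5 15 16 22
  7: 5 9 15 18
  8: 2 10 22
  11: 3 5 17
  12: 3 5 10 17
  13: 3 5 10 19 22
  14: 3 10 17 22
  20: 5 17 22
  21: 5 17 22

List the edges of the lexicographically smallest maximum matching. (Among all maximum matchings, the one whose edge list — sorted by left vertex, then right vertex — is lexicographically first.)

Lex-smallest maximum matching: {(0,3), (1,5), (6,4), (7,9), (8,2), (11,17), (12,10), (13,19), (14,22)}

|M| = 9 (so the lex-smallest maximum matching has 9 edges)
process left vertices in ascending order; for each, take the smallest-labelled available neighbour that still permits 9 edges overall, or leave it unmatched if none does
lex-smallest matching: {0-3, 1-5, 6-4, 7-9, 8-2, 11-17, 12-10, 13-19, 14-22}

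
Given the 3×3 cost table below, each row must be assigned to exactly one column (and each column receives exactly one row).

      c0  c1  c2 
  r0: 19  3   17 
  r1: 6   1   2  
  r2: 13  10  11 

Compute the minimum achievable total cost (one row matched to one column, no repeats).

Minimum assignment cost: 18

optimal assignment: row0→col1 (cost 3), row1→col2 (cost 2), row2→col0 (cost 13)
total = 3 + 2 + 13 = 18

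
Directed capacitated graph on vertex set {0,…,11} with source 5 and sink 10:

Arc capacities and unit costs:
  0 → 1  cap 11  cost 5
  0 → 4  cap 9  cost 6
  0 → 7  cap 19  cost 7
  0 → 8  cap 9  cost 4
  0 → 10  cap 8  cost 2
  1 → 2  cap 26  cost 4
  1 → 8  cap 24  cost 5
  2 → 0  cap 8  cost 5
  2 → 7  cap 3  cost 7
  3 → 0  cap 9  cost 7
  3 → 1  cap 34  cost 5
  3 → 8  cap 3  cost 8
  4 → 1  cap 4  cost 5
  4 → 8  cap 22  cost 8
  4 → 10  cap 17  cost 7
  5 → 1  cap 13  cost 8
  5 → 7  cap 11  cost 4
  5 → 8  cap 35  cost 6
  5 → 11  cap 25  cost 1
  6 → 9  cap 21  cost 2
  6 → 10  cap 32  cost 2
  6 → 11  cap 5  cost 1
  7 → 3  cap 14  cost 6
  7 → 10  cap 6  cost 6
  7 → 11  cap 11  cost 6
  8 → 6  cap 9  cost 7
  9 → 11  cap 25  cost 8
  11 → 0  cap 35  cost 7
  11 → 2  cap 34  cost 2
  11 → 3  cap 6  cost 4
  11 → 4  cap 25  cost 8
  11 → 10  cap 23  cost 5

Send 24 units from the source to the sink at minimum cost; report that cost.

Minimum cost for 24 units: 148

shortest-cost path #1: 5→11→10 push 23 @ unit cost 6 (adds 138)
shortest-cost path #2: 5→7→10 push 1 @ unit cost 10 (adds 10)
total cost = 148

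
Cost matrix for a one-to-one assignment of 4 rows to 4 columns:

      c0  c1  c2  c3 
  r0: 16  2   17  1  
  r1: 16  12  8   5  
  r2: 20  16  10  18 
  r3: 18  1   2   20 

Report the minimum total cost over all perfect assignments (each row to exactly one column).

Minimum assignment cost: 28

optimal assignment: row0→col3 (cost 1), row1→col0 (cost 16), row2→col2 (cost 10), row3→col1 (cost 1)
total = 1 + 16 + 10 + 1 = 28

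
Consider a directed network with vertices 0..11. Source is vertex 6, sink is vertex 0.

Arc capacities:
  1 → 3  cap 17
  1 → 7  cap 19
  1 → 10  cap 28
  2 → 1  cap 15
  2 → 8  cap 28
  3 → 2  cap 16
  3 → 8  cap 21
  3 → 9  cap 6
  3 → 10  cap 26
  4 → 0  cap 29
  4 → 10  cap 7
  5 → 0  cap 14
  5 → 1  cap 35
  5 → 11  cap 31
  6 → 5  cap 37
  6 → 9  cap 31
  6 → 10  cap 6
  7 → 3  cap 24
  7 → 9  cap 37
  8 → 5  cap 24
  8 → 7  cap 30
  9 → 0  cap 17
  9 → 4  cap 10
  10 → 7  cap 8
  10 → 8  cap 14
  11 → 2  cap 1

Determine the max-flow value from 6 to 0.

Maximum flow value: 41

augment #1: 6→5→0 bottleneck 14, total now 14
augment #2: 6→9→0 bottleneck 17, total now 31
augment #3: 6→9→4→0 bottleneck 10, total now 41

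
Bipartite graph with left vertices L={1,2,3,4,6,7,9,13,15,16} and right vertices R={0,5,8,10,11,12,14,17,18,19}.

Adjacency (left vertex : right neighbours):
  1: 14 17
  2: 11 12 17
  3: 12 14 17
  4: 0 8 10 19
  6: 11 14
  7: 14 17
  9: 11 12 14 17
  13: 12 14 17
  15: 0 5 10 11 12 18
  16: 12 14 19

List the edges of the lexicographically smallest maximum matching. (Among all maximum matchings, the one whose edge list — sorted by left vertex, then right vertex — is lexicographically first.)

|M| = 7 (so the lex-smallest maximum matching has 7 edges)
process left vertices in ascending order; for each, take the smallest-labelled available neighbour that still permits 7 edges overall, or leave it unmatched if none does
lex-smallest matching: {1-14, 2-11, 3-12, 4-0, 7-17, 15-5, 16-19}

Lex-smallest maximum matching: {(1,14), (2,11), (3,12), (4,0), (7,17), (15,5), (16,19)}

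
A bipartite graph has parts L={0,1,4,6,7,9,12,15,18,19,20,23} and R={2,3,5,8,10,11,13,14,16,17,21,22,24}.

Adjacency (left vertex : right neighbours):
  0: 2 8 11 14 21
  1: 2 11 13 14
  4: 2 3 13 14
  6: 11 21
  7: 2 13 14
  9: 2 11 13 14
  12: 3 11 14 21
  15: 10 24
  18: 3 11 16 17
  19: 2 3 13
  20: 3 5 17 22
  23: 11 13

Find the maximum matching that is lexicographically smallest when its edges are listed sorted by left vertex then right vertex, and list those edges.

Lex-smallest maximum matching: {(0,8), (1,2), (4,3), (6,11), (7,13), (9,14), (12,21), (15,10), (18,16), (20,5)}

|M| = 10 (so the lex-smallest maximum matching has 10 edges)
process left vertices in ascending order; for each, take the smallest-labelled available neighbour that still permits 10 edges overall, or leave it unmatched if none does
lex-smallest matching: {0-8, 1-2, 4-3, 6-11, 7-13, 9-14, 12-21, 15-10, 18-16, 20-5}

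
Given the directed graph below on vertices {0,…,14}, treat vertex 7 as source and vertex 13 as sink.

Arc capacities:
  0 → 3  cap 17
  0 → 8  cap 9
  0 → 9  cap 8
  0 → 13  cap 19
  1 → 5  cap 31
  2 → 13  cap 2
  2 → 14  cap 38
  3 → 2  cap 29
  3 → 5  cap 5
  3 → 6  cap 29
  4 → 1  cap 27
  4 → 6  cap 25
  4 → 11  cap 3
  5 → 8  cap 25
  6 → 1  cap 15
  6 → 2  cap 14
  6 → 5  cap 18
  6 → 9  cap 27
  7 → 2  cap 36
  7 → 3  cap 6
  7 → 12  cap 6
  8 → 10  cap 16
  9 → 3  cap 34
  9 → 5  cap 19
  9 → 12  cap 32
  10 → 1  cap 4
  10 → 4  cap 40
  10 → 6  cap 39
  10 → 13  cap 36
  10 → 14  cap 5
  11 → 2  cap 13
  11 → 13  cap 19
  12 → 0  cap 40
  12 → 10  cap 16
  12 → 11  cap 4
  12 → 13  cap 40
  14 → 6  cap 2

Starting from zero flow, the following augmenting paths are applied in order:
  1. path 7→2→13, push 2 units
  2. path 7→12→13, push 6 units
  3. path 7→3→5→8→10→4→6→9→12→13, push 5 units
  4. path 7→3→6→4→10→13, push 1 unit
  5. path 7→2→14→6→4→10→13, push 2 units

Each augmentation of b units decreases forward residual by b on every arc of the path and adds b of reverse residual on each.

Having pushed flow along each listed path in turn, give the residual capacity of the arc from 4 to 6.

Residual capacity of (4,6): 23

after path 1 (7→2→13, push 2): res(4,6)=25
after path 2 (7→12→13, push 6): res(4,6)=25
after path 3 (7→3→5→8→10→4→6→9→12→13, push 5): res(4,6)=20
after path 4 (7→3→6→4→10→13, push 1): res(4,6)=21
after path 5 (7→2→14→6→4→10→13, push 2): res(4,6)=23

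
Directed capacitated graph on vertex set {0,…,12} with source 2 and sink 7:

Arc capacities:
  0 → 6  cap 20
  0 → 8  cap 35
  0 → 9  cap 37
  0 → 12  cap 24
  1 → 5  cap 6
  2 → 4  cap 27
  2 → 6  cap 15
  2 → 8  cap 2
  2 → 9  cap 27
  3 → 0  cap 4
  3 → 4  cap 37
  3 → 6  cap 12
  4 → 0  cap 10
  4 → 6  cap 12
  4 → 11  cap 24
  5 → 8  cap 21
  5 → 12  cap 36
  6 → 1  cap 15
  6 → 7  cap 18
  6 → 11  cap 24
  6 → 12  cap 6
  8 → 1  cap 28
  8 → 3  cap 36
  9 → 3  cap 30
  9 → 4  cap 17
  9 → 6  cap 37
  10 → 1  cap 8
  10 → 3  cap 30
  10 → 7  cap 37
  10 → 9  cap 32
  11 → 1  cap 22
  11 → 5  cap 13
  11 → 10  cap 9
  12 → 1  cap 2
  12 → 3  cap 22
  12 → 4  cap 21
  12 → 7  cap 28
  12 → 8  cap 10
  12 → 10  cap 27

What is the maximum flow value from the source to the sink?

Maximum flow value: 66

augment #1: 2→6→7 bottleneck 15, total now 15
augment #2: 2→4→6→7 bottleneck 3, total now 18
augment #3: 2→4→0→12→7 bottleneck 10, total now 28
augment #4: 2→4→6→12→7 bottleneck 6, total now 34
augment #5: 2→4→11→10→7 bottleneck 8, total now 42
augment #6: 2→8→1→5→12→7 bottleneck 2, total now 44
augment #7: 2→9→3→0→12→7 bottleneck 4, total now 48
augment #8: 2→9→4→11→10→7 bottleneck 1, total now 49
augment #9: 2→9→4→11→5→12→7 bottleneck 6, total now 55
augment #10: 2→9→4→11→5→12→10→7 bottleneck 7, total now 62
augment #11: 2→9→6→1→5→12→10→7 bottleneck 4, total now 66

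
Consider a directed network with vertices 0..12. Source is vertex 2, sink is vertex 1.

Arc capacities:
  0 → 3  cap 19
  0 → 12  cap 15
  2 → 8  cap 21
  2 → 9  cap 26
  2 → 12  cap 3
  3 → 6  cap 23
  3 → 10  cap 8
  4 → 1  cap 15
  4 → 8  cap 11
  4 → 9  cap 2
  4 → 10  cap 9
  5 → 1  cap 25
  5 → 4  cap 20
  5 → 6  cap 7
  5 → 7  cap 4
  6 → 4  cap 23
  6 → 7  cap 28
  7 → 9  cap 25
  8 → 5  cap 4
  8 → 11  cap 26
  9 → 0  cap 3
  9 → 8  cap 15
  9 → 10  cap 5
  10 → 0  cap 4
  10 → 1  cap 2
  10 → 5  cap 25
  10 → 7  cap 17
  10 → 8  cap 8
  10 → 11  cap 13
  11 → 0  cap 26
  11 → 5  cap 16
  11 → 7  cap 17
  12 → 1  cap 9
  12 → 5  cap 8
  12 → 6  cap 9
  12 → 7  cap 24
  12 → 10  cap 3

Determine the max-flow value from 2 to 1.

augment #1: 2→12→1 bottleneck 3, total now 3
augment #2: 2→8→5→1 bottleneck 4, total now 7
augment #3: 2→9→10→1 bottleneck 2, total now 9
augment #4: 2→8→11→5→1 bottleneck 16, total now 25
augment #5: 2→9→0→12→1 bottleneck 3, total now 28
augment #6: 2→9→10→5→1 bottleneck 3, total now 31
augment #7: 2→8→11→0→12→1 bottleneck 1, total now 32
augment #8: 2→9→8→11→0→12→1 bottleneck 2, total now 34
augment #9: 2→9→8→11→0→12→5→1 bottleneck 2, total now 36
augment #10: 2→9→8→11→0→3→6→4→1 bottleneck 5, total now 41

Maximum flow value: 41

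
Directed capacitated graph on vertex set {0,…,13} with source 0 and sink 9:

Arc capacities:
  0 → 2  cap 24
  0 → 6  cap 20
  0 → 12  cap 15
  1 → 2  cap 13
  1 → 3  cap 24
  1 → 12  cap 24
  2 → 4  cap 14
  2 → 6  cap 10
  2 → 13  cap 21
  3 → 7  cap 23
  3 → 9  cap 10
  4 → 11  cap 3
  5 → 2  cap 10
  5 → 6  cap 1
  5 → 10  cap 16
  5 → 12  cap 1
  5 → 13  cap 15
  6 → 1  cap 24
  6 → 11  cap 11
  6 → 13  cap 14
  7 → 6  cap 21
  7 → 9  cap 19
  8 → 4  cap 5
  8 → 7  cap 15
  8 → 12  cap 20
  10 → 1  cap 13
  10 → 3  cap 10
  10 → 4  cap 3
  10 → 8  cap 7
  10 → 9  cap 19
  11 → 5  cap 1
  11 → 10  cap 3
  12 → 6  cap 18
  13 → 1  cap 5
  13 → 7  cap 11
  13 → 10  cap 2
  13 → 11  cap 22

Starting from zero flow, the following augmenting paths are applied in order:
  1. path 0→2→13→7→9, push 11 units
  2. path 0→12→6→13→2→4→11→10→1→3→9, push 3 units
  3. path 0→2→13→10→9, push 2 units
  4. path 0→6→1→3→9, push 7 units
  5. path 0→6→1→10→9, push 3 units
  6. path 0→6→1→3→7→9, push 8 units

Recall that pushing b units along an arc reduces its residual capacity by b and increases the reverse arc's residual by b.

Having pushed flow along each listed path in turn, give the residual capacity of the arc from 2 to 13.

after path 1 (0→2→13→7→9, push 11): res(2,13)=10
after path 2 (0→12→6→13→2→4→11→10→1→3→9, push 3): res(2,13)=13
after path 3 (0→2→13→10→9, push 2): res(2,13)=11
after path 4 (0→6→1→3→9, push 7): res(2,13)=11
after path 5 (0→6→1→10→9, push 3): res(2,13)=11
after path 6 (0→6→1→3→7→9, push 8): res(2,13)=11

Residual capacity of (2,13): 11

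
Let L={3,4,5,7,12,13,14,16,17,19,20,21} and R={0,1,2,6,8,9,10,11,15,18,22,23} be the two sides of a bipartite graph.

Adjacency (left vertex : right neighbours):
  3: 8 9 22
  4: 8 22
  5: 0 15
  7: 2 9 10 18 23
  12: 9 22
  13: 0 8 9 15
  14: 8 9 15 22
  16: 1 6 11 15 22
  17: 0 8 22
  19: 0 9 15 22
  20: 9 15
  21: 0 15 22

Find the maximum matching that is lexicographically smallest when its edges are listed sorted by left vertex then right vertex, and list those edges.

Lex-smallest maximum matching: {(3,8), (4,22), (5,0), (7,2), (12,9), (13,15), (16,1)}

|M| = 7 (so the lex-smallest maximum matching has 7 edges)
process left vertices in ascending order; for each, take the smallest-labelled available neighbour that still permits 7 edges overall, or leave it unmatched if none does
lex-smallest matching: {3-8, 4-22, 5-0, 7-2, 12-9, 13-15, 16-1}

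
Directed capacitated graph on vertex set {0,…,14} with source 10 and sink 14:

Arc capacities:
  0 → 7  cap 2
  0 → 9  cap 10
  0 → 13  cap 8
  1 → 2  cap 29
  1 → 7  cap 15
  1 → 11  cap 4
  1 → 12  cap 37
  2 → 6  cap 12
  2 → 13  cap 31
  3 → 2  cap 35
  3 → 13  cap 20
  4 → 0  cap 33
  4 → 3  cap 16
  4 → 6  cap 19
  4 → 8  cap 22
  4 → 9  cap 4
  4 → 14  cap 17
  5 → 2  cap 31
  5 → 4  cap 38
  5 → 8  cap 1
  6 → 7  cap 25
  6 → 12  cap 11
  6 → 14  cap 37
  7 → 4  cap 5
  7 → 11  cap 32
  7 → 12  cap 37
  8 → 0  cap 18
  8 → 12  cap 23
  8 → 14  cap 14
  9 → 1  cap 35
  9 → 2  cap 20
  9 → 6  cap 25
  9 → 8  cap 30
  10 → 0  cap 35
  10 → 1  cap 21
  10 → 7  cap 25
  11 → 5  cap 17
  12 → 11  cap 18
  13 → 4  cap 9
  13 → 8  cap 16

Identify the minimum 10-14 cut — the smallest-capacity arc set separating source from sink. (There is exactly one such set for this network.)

augment #1: 10→7→4→14 push 5
augment #2: 10→0→9→6→14 push 10
augment #3: 10→0→13→4→14 push 8
augment #4: 10→1→2→6→14 push 12
augment #5: 10→1→2→13→4→14 push 1
augment #6: 10→1→2→13→8→14 push 8
augment #7: 10→7→11→5→4→14 push 3
augment #8: 10→7→11→5→8→14 push 1
augment #9: 10→7→11→5→4→6→14 push 13
max flow = 61; residual-reachable set from 10 gives S-side
cut edges (S→T): {(0,9), (0,13), (7,4), (10,1), (11,5)} total cap 61

Min-cut arcs: {(0,9), (0,13), (7,4), (10,1), (11,5)} (total capacity 61)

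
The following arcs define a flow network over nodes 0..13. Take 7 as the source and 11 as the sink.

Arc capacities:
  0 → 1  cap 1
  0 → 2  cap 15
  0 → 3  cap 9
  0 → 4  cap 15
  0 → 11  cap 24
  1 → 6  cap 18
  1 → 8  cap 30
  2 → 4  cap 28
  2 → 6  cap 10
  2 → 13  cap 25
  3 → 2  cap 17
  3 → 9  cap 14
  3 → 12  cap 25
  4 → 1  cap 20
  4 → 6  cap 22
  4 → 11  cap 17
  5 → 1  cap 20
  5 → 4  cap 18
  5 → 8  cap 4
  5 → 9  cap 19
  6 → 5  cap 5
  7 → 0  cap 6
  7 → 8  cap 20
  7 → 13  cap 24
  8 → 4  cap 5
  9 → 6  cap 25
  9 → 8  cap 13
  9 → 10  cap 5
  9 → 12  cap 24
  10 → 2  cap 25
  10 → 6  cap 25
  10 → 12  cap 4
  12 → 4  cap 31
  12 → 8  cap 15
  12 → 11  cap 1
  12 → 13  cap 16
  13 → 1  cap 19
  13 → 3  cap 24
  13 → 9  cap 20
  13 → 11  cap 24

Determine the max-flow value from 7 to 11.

augment #1: 7→0→11 bottleneck 6, total now 6
augment #2: 7→13→11 bottleneck 24, total now 30
augment #3: 7→8→4→11 bottleneck 5, total now 35

Maximum flow value: 35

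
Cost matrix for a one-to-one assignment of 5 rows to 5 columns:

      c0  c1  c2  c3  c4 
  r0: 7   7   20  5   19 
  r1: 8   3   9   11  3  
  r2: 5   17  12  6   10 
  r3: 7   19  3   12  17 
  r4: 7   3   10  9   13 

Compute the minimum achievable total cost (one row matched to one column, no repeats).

Minimum assignment cost: 19

optimal assignment: row0→col3 (cost 5), row1→col4 (cost 3), row2→col0 (cost 5), row3→col2 (cost 3), row4→col1 (cost 3)
total = 5 + 3 + 5 + 3 + 3 = 19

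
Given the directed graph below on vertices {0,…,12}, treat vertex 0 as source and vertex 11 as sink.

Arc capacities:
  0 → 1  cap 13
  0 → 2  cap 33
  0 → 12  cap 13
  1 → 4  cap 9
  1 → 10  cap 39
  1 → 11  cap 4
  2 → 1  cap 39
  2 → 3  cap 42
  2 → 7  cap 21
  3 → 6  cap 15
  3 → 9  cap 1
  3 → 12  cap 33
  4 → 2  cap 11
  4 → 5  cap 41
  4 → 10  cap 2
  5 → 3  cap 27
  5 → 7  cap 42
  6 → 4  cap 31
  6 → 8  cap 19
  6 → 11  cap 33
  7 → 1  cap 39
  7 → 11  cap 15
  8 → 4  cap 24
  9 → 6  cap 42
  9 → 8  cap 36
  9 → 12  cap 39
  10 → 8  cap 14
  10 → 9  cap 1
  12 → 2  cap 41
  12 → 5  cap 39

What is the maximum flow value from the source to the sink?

Maximum flow value: 36

augment #1: 0→1→11 bottleneck 4, total now 4
augment #2: 0→2→7→11 bottleneck 15, total now 19
augment #3: 0→2→3→6→11 bottleneck 15, total now 34
augment #4: 0→1→10→9→6→11 bottleneck 1, total now 35
augment #5: 0→2→3→9→6→11 bottleneck 1, total now 36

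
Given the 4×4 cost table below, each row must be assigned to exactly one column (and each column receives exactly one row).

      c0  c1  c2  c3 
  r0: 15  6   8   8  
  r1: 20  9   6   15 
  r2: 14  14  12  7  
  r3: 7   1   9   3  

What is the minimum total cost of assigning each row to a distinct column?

optimal assignment: row0→col1 (cost 6), row1→col2 (cost 6), row2→col3 (cost 7), row3→col0 (cost 7)
total = 6 + 6 + 7 + 7 = 26

Minimum assignment cost: 26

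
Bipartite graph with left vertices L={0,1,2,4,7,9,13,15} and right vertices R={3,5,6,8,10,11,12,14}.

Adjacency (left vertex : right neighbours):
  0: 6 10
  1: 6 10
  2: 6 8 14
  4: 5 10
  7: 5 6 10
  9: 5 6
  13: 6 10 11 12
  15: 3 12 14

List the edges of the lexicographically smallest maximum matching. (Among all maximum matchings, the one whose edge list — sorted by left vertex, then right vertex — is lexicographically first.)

Lex-smallest maximum matching: {(0,6), (1,10), (2,8), (4,5), (13,11), (15,3)}

|M| = 6 (so the lex-smallest maximum matching has 6 edges)
process left vertices in ascending order; for each, take the smallest-labelled available neighbour that still permits 6 edges overall, or leave it unmatched if none does
lex-smallest matching: {0-6, 1-10, 2-8, 4-5, 13-11, 15-3}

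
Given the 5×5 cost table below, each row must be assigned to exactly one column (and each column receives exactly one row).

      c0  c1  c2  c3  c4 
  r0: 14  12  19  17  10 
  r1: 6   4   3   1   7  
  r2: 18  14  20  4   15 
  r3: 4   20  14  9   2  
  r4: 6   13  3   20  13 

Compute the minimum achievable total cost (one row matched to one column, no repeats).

optimal assignment: row0→col4 (cost 10), row1→col1 (cost 4), row2→col3 (cost 4), row3→col0 (cost 4), row4→col2 (cost 3)
total = 10 + 4 + 4 + 4 + 3 = 25

Minimum assignment cost: 25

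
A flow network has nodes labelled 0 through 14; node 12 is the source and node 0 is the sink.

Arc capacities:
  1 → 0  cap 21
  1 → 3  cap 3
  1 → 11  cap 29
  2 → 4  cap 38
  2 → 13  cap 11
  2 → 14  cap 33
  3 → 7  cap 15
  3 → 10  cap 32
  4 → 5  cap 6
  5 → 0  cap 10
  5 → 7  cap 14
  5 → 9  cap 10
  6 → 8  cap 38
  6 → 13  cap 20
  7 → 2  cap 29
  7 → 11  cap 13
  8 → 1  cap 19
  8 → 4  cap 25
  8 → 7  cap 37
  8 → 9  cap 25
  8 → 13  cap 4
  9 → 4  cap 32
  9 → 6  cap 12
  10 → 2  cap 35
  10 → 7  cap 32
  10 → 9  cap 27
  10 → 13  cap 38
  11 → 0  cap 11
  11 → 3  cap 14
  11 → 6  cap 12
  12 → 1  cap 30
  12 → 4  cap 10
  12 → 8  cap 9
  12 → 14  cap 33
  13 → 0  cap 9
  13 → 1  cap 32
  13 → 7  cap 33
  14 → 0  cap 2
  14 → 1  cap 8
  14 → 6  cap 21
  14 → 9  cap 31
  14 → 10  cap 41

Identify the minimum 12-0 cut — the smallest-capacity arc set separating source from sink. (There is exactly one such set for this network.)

Min-cut arcs: {(1,0), (4,5), (11,0), (13,0), (14,0)} (total capacity 49)

augment #1: 12→1→0 push 21
augment #2: 12→14→0 push 2
augment #3: 12→1→11→0 push 9
augment #4: 12→4→5→0 push 6
augment #5: 12→8→13→0 push 4
augment #6: 12→8→1→11→0 push 2
augment #7: 12→14→6→13→0 push 5
max flow = 49; residual-reachable set from 12 gives S-side
cut edges (S→T): {(1,0), (4,5), (11,0), (13,0), (14,0)} total cap 49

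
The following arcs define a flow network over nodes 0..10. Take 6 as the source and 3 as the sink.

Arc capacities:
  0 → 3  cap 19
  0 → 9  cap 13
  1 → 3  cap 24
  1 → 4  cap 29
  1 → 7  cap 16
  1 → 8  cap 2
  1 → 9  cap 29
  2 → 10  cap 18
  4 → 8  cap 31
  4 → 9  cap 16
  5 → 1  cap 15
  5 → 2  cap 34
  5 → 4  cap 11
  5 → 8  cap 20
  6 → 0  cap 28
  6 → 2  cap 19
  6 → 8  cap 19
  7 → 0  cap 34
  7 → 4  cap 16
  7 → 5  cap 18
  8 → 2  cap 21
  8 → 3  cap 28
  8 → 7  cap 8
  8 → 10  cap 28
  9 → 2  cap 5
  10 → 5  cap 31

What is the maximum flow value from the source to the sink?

augment #1: 6→0→3 bottleneck 19, total now 19
augment #2: 6→8→3 bottleneck 19, total now 38
augment #3: 6→2→10→5→1→3 bottleneck 15, total now 53
augment #4: 6→2→10→5→8→3 bottleneck 3, total now 56

Maximum flow value: 56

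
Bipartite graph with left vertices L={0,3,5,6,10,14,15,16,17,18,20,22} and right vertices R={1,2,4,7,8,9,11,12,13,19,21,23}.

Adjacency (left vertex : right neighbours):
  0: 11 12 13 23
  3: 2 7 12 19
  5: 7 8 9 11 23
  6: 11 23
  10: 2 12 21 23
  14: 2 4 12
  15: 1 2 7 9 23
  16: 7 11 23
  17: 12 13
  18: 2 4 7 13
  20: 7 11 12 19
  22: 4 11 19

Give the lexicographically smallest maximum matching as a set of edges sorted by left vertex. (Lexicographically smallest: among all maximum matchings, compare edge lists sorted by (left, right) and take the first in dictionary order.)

Lex-smallest maximum matching: {(0,11), (3,2), (5,8), (6,23), (10,21), (14,4), (15,1), (16,7), (17,12), (18,13), (20,19)}

|M| = 11 (so the lex-smallest maximum matching has 11 edges)
process left vertices in ascending order; for each, take the smallest-labelled available neighbour that still permits 11 edges overall, or leave it unmatched if none does
lex-smallest matching: {0-11, 3-2, 5-8, 6-23, 10-21, 14-4, 15-1, 16-7, 17-12, 18-13, 20-19}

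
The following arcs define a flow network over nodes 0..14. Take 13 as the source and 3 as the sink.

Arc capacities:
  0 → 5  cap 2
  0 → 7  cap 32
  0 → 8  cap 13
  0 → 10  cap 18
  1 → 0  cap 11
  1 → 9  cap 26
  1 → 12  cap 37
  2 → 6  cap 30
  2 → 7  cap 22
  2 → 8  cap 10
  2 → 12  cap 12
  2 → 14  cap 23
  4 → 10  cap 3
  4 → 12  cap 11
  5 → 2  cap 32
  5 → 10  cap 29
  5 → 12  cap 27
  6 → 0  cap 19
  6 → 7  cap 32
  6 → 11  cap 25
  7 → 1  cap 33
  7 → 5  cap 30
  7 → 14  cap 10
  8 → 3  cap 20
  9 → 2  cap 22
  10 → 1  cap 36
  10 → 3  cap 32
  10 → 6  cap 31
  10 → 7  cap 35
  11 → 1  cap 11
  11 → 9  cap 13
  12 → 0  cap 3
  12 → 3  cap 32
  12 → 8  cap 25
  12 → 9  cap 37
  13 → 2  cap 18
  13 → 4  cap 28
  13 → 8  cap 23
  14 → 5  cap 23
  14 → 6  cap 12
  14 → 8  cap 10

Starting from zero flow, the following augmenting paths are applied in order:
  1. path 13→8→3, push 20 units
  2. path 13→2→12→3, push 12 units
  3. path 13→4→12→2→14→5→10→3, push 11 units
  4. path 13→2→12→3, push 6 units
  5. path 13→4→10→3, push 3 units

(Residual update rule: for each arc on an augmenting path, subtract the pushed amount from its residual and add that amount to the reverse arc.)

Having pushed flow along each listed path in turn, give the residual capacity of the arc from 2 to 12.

Residual capacity of (2,12): 5

after path 1 (13→8→3, push 20): res(2,12)=12
after path 2 (13→2→12→3, push 12): res(2,12)=0
after path 3 (13→4→12→2→14→5→10→3, push 11): res(2,12)=11
after path 4 (13→2→12→3, push 6): res(2,12)=5
after path 5 (13→4→10→3, push 3): res(2,12)=5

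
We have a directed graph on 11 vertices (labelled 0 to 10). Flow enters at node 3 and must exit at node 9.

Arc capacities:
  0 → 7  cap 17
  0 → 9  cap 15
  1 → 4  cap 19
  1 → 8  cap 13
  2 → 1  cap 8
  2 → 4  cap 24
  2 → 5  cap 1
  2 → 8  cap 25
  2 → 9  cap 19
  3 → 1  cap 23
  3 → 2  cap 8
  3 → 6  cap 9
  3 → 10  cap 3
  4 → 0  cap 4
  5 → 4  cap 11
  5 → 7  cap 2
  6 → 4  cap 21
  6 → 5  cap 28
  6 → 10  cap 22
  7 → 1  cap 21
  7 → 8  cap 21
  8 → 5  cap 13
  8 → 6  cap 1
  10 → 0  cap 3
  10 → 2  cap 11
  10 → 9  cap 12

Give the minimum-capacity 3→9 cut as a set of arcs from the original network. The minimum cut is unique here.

augment #1: 3→2→9 push 8
augment #2: 3→10→9 push 3
augment #3: 3→6→10→9 push 9
augment #4: 3→1→4→0→9 push 4
augment #5: 3→1→8→6→10→0→9 push 1
max flow = 25; residual-reachable set from 3 gives S-side
cut edges (S→T): {(3,2), (3,6), (3,10), (4,0), (8,6)} total cap 25

Min-cut arcs: {(3,2), (3,6), (3,10), (4,0), (8,6)} (total capacity 25)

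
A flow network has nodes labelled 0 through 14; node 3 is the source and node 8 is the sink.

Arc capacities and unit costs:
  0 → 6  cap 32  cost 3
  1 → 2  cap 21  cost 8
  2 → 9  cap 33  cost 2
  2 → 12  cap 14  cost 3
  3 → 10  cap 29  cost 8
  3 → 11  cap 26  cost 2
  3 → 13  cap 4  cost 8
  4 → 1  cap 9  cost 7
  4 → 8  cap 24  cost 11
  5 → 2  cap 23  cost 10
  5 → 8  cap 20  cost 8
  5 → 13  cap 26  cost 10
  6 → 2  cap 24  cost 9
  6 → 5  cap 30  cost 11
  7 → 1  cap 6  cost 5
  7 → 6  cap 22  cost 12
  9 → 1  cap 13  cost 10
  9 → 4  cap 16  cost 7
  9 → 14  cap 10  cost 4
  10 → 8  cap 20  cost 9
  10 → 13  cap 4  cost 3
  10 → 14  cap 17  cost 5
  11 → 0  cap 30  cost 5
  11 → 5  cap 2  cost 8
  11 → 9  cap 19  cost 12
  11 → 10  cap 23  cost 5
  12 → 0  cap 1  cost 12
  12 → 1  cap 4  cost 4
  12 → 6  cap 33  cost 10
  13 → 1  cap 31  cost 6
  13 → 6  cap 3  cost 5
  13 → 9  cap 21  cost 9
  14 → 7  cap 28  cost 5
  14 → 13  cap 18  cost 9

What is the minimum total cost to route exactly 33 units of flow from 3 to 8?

shortest-cost path #1: 3→11→10→8 push 20 @ unit cost 16 (adds 320)
shortest-cost path #2: 3→11→5→8 push 2 @ unit cost 18 (adds 36)
shortest-cost path #3: 3→11→0→6→5→8 push 4 @ unit cost 29 (adds 116)
shortest-cost path #4: 3→10→11→0→6→5→8 push 7 @ unit cost 30 (adds 210)
total cost = 682

Minimum cost for 33 units: 682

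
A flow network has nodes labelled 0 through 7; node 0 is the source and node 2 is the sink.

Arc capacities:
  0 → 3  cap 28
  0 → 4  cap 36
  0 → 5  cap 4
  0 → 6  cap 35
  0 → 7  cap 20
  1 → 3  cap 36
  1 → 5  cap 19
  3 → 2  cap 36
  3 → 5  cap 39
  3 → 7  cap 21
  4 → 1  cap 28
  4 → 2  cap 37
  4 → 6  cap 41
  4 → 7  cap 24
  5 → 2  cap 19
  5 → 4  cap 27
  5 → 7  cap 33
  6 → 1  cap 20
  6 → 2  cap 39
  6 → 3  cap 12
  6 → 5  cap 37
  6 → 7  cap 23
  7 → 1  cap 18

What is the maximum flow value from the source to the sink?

Maximum flow value: 121

augment #1: 0→3→2 bottleneck 28, total now 28
augment #2: 0→4→2 bottleneck 36, total now 64
augment #3: 0→5→2 bottleneck 4, total now 68
augment #4: 0→6→2 bottleneck 35, total now 103
augment #5: 0→7→1→3→2 bottleneck 8, total now 111
augment #6: 0→7→1→5→2 bottleneck 10, total now 121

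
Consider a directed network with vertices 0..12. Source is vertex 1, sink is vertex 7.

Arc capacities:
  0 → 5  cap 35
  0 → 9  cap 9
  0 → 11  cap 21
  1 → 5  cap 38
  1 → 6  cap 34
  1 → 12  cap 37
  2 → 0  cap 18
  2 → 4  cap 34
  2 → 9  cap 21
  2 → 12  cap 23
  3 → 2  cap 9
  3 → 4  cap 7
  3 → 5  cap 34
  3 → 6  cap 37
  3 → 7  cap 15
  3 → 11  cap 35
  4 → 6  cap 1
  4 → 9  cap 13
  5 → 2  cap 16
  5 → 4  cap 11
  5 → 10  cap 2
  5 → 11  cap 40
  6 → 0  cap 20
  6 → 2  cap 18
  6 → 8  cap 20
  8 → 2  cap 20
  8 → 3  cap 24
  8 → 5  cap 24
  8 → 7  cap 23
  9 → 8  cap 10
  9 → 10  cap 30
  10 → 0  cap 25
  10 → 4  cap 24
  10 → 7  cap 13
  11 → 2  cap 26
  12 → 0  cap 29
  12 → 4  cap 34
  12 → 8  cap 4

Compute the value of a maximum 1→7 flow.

augment #1: 1→5→10→7 bottleneck 2, total now 2
augment #2: 1→6→8→7 bottleneck 20, total now 22
augment #3: 1→12→8→7 bottleneck 3, total now 25
augment #4: 1→12→8→3→7 bottleneck 1, total now 26
augment #5: 1→5→2→9→10→7 bottleneck 11, total now 37
augment #6: 1→5→2→9→8→3→7 bottleneck 5, total now 42
augment #7: 1→5→4→9→8→3→7 bottleneck 5, total now 47

Maximum flow value: 47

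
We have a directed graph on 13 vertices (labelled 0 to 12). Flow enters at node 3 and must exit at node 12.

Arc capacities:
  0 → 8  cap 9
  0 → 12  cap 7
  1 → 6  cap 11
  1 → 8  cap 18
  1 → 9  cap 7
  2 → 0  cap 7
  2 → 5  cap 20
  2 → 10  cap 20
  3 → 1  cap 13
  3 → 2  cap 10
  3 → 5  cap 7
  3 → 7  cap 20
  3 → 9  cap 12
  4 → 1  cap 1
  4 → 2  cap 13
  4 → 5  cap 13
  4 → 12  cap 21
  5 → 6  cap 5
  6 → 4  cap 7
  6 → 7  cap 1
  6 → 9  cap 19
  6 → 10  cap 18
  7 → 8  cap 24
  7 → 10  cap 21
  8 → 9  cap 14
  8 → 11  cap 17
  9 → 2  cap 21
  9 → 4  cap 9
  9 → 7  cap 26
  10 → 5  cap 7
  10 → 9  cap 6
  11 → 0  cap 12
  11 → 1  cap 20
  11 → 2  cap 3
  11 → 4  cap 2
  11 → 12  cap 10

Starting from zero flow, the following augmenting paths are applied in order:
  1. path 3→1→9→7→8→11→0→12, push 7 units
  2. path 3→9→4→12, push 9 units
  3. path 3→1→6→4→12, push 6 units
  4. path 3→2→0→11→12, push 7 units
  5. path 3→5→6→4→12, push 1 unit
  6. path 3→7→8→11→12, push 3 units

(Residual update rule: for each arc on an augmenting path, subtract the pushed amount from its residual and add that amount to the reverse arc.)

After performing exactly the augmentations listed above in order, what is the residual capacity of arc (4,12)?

Residual capacity of (4,12): 5

after path 1 (3→1→9→7→8→11→0→12, push 7): res(4,12)=21
after path 2 (3→9→4→12, push 9): res(4,12)=12
after path 3 (3→1→6→4→12, push 6): res(4,12)=6
after path 4 (3→2→0→11→12, push 7): res(4,12)=6
after path 5 (3→5→6→4→12, push 1): res(4,12)=5
after path 6 (3→7→8→11→12, push 3): res(4,12)=5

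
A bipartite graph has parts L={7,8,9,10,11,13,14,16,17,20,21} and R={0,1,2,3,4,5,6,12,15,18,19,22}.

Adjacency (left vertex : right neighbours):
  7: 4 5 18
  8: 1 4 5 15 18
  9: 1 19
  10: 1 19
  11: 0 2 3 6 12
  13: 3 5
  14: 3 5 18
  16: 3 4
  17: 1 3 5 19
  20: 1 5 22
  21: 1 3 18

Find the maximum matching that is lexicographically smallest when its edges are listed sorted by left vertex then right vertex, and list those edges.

|M| = 9 (so the lex-smallest maximum matching has 9 edges)
process left vertices in ascending order; for each, take the smallest-labelled available neighbour that still permits 9 edges overall, or leave it unmatched if none does
lex-smallest matching: {7-4, 8-15, 9-1, 10-19, 11-0, 13-3, 14-5, 20-22, 21-18}

Lex-smallest maximum matching: {(7,4), (8,15), (9,1), (10,19), (11,0), (13,3), (14,5), (20,22), (21,18)}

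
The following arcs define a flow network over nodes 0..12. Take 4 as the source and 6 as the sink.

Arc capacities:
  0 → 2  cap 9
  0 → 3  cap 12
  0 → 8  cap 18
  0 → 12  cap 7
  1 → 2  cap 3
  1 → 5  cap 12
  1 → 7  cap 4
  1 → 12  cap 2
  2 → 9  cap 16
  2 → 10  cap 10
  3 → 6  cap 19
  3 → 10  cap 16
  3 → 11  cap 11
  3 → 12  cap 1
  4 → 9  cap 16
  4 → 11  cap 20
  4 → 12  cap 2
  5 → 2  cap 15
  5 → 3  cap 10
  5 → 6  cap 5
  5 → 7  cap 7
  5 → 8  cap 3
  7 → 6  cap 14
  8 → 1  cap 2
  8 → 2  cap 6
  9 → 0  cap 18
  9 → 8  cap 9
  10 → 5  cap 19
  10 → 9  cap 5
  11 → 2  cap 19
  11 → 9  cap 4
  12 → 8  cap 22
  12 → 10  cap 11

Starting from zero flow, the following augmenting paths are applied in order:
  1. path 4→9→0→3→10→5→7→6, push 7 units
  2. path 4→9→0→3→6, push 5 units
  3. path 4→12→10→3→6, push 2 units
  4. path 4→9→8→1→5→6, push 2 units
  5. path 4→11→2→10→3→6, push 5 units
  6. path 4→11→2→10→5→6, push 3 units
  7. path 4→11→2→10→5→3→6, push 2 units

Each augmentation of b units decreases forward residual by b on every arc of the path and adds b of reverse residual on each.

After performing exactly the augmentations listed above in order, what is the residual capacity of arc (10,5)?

Residual capacity of (10,5): 7

after path 1 (4→9→0→3→10→5→7→6, push 7): res(10,5)=12
after path 2 (4→9→0→3→6, push 5): res(10,5)=12
after path 3 (4→12→10→3→6, push 2): res(10,5)=12
after path 4 (4→9→8→1→5→6, push 2): res(10,5)=12
after path 5 (4→11→2→10→3→6, push 5): res(10,5)=12
after path 6 (4→11→2→10→5→6, push 3): res(10,5)=9
after path 7 (4→11→2→10→5→3→6, push 2): res(10,5)=7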